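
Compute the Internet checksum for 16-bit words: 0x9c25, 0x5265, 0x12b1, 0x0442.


Sum all words (with carry folding):
+ 0x9c25 = 0x9c25
+ 0x5265 = 0xee8a
+ 0x12b1 = 0x013c
+ 0x0442 = 0x057e
One's complement: ~0x057e
Checksum = 0xfa81


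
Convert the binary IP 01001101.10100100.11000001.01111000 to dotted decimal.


01001101 = 77
10100100 = 164
11000001 = 193
01111000 = 120
IP: 77.164.193.120


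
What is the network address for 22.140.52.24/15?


IP:   00010110.10001100.00110100.00011000
Mask: 11111111.11111110.00000000.00000000
AND operation:
Net:  00010110.10001100.00000000.00000000
Network: 22.140.0.0/15


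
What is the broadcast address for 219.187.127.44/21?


Network: 219.187.120.0/21
Host bits = 11
Set all host bits to 1:
Broadcast: 219.187.127.255


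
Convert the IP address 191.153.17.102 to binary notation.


191 = 10111111
153 = 10011001
17 = 00010001
102 = 01100110
Binary: 10111111.10011001.00010001.01100110


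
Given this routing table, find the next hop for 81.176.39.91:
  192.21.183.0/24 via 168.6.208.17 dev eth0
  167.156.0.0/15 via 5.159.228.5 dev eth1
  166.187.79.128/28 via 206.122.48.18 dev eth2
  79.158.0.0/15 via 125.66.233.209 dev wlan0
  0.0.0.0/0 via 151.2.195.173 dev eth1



Longest prefix match for 81.176.39.91:
  /24 192.21.183.0: no
  /15 167.156.0.0: no
  /28 166.187.79.128: no
  /15 79.158.0.0: no
  /0 0.0.0.0: MATCH
Selected: next-hop 151.2.195.173 via eth1 (matched /0)


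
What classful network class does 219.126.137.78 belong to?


First octet: 219
Binary: 11011011
110xxxxx -> Class C (192-223)
Class C, default mask 255.255.255.0 (/24)


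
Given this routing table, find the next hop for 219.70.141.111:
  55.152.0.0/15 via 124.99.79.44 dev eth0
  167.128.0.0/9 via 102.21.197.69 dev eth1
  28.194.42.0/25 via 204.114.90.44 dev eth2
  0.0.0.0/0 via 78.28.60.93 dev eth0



Longest prefix match for 219.70.141.111:
  /15 55.152.0.0: no
  /9 167.128.0.0: no
  /25 28.194.42.0: no
  /0 0.0.0.0: MATCH
Selected: next-hop 78.28.60.93 via eth0 (matched /0)


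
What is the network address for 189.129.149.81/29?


IP:   10111101.10000001.10010101.01010001
Mask: 11111111.11111111.11111111.11111000
AND operation:
Net:  10111101.10000001.10010101.01010000
Network: 189.129.149.80/29


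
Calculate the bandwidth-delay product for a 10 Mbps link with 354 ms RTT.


BDP = bandwidth * RTT
= 10 Mbps * 354 ms
= 10 * 1e6 * 354 / 1000 bits
= 3540000 bits
= 442500 bytes
= 432.1289 KB
BDP = 3540000 bits (442500 bytes)


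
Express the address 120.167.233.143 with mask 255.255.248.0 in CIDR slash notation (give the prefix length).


Binary: 11111111.11111111.11111000.00000000
Count leading 1s
Prefix: /21


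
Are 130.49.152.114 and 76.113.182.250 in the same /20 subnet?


Mask: 255.255.240.0
130.49.152.114 AND mask = 130.49.144.0
76.113.182.250 AND mask = 76.113.176.0
No, different subnets (130.49.144.0 vs 76.113.176.0)


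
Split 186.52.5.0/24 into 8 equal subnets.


New prefix = 24 + 3 = 27
Each subnet has 32 addresses
  186.52.5.0/27
  186.52.5.32/27
  186.52.5.64/27
  186.52.5.96/27
  186.52.5.128/27
  186.52.5.160/27
  186.52.5.192/27
  186.52.5.224/27
Subnets: 186.52.5.0/27, 186.52.5.32/27, 186.52.5.64/27, 186.52.5.96/27, 186.52.5.128/27, 186.52.5.160/27, 186.52.5.192/27, 186.52.5.224/27


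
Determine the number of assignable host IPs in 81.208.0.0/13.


Host bits = 32 - 13 = 19
Total addresses = 2^19 = 524288
Usable = total - 2 (network and broadcast)
Usable hosts: 524286


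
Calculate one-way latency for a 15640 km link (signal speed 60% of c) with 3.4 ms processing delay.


Speed = 0.6 * 3e5 km/s = 180000 km/s
Propagation delay = 15640 / 180000 = 0.0869 s = 86.8889 ms
Processing delay = 3.4 ms
Total one-way latency = 90.2889 ms


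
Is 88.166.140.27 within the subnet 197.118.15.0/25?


Subnet network: 197.118.15.0
Test IP AND mask: 88.166.140.0
No, 88.166.140.27 is not in 197.118.15.0/25


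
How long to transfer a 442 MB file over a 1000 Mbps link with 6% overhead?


Effective throughput = 1000 * (1 - 6/100) = 940 Mbps
File size in Mb = 442 * 8 = 3536 Mb
Time = 3536 / 940
Time = 3.7617 seconds


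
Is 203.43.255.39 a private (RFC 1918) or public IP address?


RFC 1918 private ranges:
  10.0.0.0/8 (10.0.0.0 - 10.255.255.255)
  172.16.0.0/12 (172.16.0.0 - 172.31.255.255)
  192.168.0.0/16 (192.168.0.0 - 192.168.255.255)
Public (not in any RFC 1918 range)


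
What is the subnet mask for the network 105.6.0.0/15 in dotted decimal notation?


/15 means 15 network bits, 17 host bits
Binary: 11111111111111100000000000000000
Mask: 255.254.0.0


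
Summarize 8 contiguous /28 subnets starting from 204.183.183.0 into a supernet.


Original prefix: /28
Number of subnets: 8 = 2^3
New prefix = 28 - 3 = 25
Supernet: 204.183.183.0/25


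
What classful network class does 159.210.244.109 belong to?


First octet: 159
Binary: 10011111
10xxxxxx -> Class B (128-191)
Class B, default mask 255.255.0.0 (/16)


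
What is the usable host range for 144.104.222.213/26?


Network: 144.104.222.192
Broadcast: 144.104.222.255
First usable = network + 1
Last usable = broadcast - 1
Range: 144.104.222.193 to 144.104.222.254


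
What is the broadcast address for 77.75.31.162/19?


Network: 77.75.0.0/19
Host bits = 13
Set all host bits to 1:
Broadcast: 77.75.31.255


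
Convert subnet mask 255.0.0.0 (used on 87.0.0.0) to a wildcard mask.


Subnet mask: 255.0.0.0
Wildcard = 255.255.255.255 - subnet mask
255 - 255 = 0
255 - 0 = 255
255 - 0 = 255
255 - 0 = 255
Wildcard: 0.255.255.255


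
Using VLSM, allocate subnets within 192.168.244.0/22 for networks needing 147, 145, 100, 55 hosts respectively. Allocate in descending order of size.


147 hosts -> /24 (254 usable): 192.168.244.0/24
145 hosts -> /24 (254 usable): 192.168.245.0/24
100 hosts -> /25 (126 usable): 192.168.246.0/25
55 hosts -> /26 (62 usable): 192.168.246.128/26
Allocation: 192.168.244.0/24 (147 hosts, 254 usable); 192.168.245.0/24 (145 hosts, 254 usable); 192.168.246.0/25 (100 hosts, 126 usable); 192.168.246.128/26 (55 hosts, 62 usable)


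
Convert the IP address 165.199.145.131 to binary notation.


165 = 10100101
199 = 11000111
145 = 10010001
131 = 10000011
Binary: 10100101.11000111.10010001.10000011


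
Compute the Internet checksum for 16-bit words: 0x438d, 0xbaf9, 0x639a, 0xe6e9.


Sum all words (with carry folding):
+ 0x438d = 0x438d
+ 0xbaf9 = 0xfe86
+ 0x639a = 0x6221
+ 0xe6e9 = 0x490b
One's complement: ~0x490b
Checksum = 0xb6f4


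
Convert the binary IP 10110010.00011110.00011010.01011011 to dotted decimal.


10110010 = 178
00011110 = 30
00011010 = 26
01011011 = 91
IP: 178.30.26.91


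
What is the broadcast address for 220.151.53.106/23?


Network: 220.151.52.0/23
Host bits = 9
Set all host bits to 1:
Broadcast: 220.151.53.255


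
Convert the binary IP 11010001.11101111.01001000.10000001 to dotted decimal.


11010001 = 209
11101111 = 239
01001000 = 72
10000001 = 129
IP: 209.239.72.129


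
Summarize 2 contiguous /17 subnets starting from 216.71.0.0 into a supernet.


Original prefix: /17
Number of subnets: 2 = 2^1
New prefix = 17 - 1 = 16
Supernet: 216.71.0.0/16


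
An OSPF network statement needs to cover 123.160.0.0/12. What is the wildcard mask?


Subnet mask: 255.240.0.0
Wildcard = 255.255.255.255 - subnet mask
255 - 255 = 0
255 - 240 = 15
255 - 0 = 255
255 - 0 = 255
Wildcard: 0.15.255.255


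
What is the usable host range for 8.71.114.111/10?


Network: 8.64.0.0
Broadcast: 8.127.255.255
First usable = network + 1
Last usable = broadcast - 1
Range: 8.64.0.1 to 8.127.255.254


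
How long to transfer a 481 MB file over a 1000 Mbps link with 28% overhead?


Effective throughput = 1000 * (1 - 28/100) = 720 Mbps
File size in Mb = 481 * 8 = 3848 Mb
Time = 3848 / 720
Time = 5.3444 seconds


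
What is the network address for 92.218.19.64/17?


IP:   01011100.11011010.00010011.01000000
Mask: 11111111.11111111.10000000.00000000
AND operation:
Net:  01011100.11011010.00000000.00000000
Network: 92.218.0.0/17


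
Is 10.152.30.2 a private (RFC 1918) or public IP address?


RFC 1918 private ranges:
  10.0.0.0/8 (10.0.0.0 - 10.255.255.255)
  172.16.0.0/12 (172.16.0.0 - 172.31.255.255)
  192.168.0.0/16 (192.168.0.0 - 192.168.255.255)
Private (in 10.0.0.0/8)


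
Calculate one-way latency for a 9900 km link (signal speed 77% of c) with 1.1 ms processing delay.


Speed = 0.77 * 3e5 km/s = 231000 km/s
Propagation delay = 9900 / 231000 = 0.0429 s = 42.8571 ms
Processing delay = 1.1 ms
Total one-way latency = 43.9571 ms


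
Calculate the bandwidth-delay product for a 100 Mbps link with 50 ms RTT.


BDP = bandwidth * RTT
= 100 Mbps * 50 ms
= 100 * 1e6 * 50 / 1000 bits
= 5000000 bits
= 625000 bytes
= 610.3516 KB
BDP = 5000000 bits (625000 bytes)


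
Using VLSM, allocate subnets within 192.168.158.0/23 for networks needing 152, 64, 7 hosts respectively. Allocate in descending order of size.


152 hosts -> /24 (254 usable): 192.168.158.0/24
64 hosts -> /25 (126 usable): 192.168.159.0/25
7 hosts -> /28 (14 usable): 192.168.159.128/28
Allocation: 192.168.158.0/24 (152 hosts, 254 usable); 192.168.159.0/25 (64 hosts, 126 usable); 192.168.159.128/28 (7 hosts, 14 usable)


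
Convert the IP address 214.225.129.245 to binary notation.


214 = 11010110
225 = 11100001
129 = 10000001
245 = 11110101
Binary: 11010110.11100001.10000001.11110101


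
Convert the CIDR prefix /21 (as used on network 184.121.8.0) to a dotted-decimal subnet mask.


/21 means 21 network bits, 11 host bits
Binary: 11111111111111111111100000000000
Mask: 255.255.248.0


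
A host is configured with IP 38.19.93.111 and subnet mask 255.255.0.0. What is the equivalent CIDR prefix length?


Binary: 11111111.11111111.00000000.00000000
Count leading 1s
Prefix: /16


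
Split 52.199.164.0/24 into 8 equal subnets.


New prefix = 24 + 3 = 27
Each subnet has 32 addresses
  52.199.164.0/27
  52.199.164.32/27
  52.199.164.64/27
  52.199.164.96/27
  52.199.164.128/27
  52.199.164.160/27
  52.199.164.192/27
  52.199.164.224/27
Subnets: 52.199.164.0/27, 52.199.164.32/27, 52.199.164.64/27, 52.199.164.96/27, 52.199.164.128/27, 52.199.164.160/27, 52.199.164.192/27, 52.199.164.224/27


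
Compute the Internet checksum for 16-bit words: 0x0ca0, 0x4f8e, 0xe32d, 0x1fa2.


Sum all words (with carry folding):
+ 0x0ca0 = 0x0ca0
+ 0x4f8e = 0x5c2e
+ 0xe32d = 0x3f5c
+ 0x1fa2 = 0x5efe
One's complement: ~0x5efe
Checksum = 0xa101


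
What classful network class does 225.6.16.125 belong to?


First octet: 225
Binary: 11100001
1110xxxx -> Class D (224-239)
Class D (multicast), default mask N/A


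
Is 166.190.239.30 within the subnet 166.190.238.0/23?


Subnet network: 166.190.238.0
Test IP AND mask: 166.190.238.0
Yes, 166.190.239.30 is in 166.190.238.0/23


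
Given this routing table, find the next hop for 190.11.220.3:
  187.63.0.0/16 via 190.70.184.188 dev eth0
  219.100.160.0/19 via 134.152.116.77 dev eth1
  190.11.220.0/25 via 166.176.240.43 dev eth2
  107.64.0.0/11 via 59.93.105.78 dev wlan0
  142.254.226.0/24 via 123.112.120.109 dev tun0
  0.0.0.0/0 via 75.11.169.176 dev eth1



Longest prefix match for 190.11.220.3:
  /16 187.63.0.0: no
  /19 219.100.160.0: no
  /25 190.11.220.0: MATCH
  /11 107.64.0.0: no
  /24 142.254.226.0: no
  /0 0.0.0.0: MATCH
Selected: next-hop 166.176.240.43 via eth2 (matched /25)


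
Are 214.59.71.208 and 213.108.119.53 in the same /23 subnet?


Mask: 255.255.254.0
214.59.71.208 AND mask = 214.59.70.0
213.108.119.53 AND mask = 213.108.118.0
No, different subnets (214.59.70.0 vs 213.108.118.0)


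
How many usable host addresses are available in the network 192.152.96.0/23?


Host bits = 32 - 23 = 9
Total addresses = 2^9 = 512
Usable = total - 2 (network and broadcast)
Usable hosts: 510


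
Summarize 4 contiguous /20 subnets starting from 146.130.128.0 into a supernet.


Original prefix: /20
Number of subnets: 4 = 2^2
New prefix = 20 - 2 = 18
Supernet: 146.130.128.0/18


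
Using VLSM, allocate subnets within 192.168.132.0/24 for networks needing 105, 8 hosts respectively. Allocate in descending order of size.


105 hosts -> /25 (126 usable): 192.168.132.0/25
8 hosts -> /28 (14 usable): 192.168.132.128/28
Allocation: 192.168.132.0/25 (105 hosts, 126 usable); 192.168.132.128/28 (8 hosts, 14 usable)


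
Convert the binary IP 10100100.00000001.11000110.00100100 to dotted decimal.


10100100 = 164
00000001 = 1
11000110 = 198
00100100 = 36
IP: 164.1.198.36


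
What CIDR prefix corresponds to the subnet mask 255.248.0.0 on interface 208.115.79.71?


Binary: 11111111.11111000.00000000.00000000
Count leading 1s
Prefix: /13


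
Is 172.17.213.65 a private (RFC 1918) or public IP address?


RFC 1918 private ranges:
  10.0.0.0/8 (10.0.0.0 - 10.255.255.255)
  172.16.0.0/12 (172.16.0.0 - 172.31.255.255)
  192.168.0.0/16 (192.168.0.0 - 192.168.255.255)
Private (in 172.16.0.0/12)


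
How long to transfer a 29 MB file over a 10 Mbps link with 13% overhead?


Effective throughput = 10 * (1 - 13/100) = 8.7 Mbps
File size in Mb = 29 * 8 = 232 Mb
Time = 232 / 8.7
Time = 26.6667 seconds


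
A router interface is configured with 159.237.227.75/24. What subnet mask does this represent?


/24 means 24 network bits, 8 host bits
Binary: 11111111111111111111111100000000
Mask: 255.255.255.0


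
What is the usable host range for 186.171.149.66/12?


Network: 186.160.0.0
Broadcast: 186.175.255.255
First usable = network + 1
Last usable = broadcast - 1
Range: 186.160.0.1 to 186.175.255.254


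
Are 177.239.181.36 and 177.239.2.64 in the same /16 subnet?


Mask: 255.255.0.0
177.239.181.36 AND mask = 177.239.0.0
177.239.2.64 AND mask = 177.239.0.0
Yes, same subnet (177.239.0.0)


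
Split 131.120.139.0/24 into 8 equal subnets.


New prefix = 24 + 3 = 27
Each subnet has 32 addresses
  131.120.139.0/27
  131.120.139.32/27
  131.120.139.64/27
  131.120.139.96/27
  131.120.139.128/27
  131.120.139.160/27
  131.120.139.192/27
  131.120.139.224/27
Subnets: 131.120.139.0/27, 131.120.139.32/27, 131.120.139.64/27, 131.120.139.96/27, 131.120.139.128/27, 131.120.139.160/27, 131.120.139.192/27, 131.120.139.224/27


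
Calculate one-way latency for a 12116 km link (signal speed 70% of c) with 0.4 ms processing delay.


Speed = 0.7 * 3e5 km/s = 210000 km/s
Propagation delay = 12116 / 210000 = 0.0577 s = 57.6952 ms
Processing delay = 0.4 ms
Total one-way latency = 58.0952 ms


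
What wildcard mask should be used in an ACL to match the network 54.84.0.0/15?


Subnet mask: 255.254.0.0
Wildcard = 255.255.255.255 - subnet mask
255 - 255 = 0
255 - 254 = 1
255 - 0 = 255
255 - 0 = 255
Wildcard: 0.1.255.255


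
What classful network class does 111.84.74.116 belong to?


First octet: 111
Binary: 01101111
0xxxxxxx -> Class A (1-126)
Class A, default mask 255.0.0.0 (/8)


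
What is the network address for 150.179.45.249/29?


IP:   10010110.10110011.00101101.11111001
Mask: 11111111.11111111.11111111.11111000
AND operation:
Net:  10010110.10110011.00101101.11111000
Network: 150.179.45.248/29


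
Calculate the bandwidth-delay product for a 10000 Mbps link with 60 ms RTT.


BDP = bandwidth * RTT
= 10000 Mbps * 60 ms
= 10000 * 1e6 * 60 / 1000 bits
= 600000000 bits
= 75000000 bytes
= 73242.1875 KB
BDP = 600000000 bits (75000000 bytes)


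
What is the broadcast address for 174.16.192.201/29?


Network: 174.16.192.200/29
Host bits = 3
Set all host bits to 1:
Broadcast: 174.16.192.207


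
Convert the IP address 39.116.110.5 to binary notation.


39 = 00100111
116 = 01110100
110 = 01101110
5 = 00000101
Binary: 00100111.01110100.01101110.00000101


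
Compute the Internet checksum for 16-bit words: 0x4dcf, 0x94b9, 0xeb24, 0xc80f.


Sum all words (with carry folding):
+ 0x4dcf = 0x4dcf
+ 0x94b9 = 0xe288
+ 0xeb24 = 0xcdad
+ 0xc80f = 0x95bd
One's complement: ~0x95bd
Checksum = 0x6a42


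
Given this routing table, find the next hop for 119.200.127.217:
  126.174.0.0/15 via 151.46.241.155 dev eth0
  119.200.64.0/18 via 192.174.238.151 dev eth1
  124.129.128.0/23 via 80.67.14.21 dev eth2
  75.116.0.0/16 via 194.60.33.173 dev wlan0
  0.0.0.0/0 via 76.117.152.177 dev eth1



Longest prefix match for 119.200.127.217:
  /15 126.174.0.0: no
  /18 119.200.64.0: MATCH
  /23 124.129.128.0: no
  /16 75.116.0.0: no
  /0 0.0.0.0: MATCH
Selected: next-hop 192.174.238.151 via eth1 (matched /18)


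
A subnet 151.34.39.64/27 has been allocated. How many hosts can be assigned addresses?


Host bits = 32 - 27 = 5
Total addresses = 2^5 = 32
Usable = total - 2 (network and broadcast)
Usable hosts: 30


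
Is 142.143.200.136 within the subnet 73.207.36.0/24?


Subnet network: 73.207.36.0
Test IP AND mask: 142.143.200.0
No, 142.143.200.136 is not in 73.207.36.0/24


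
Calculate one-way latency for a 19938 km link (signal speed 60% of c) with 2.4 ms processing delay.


Speed = 0.6 * 3e5 km/s = 180000 km/s
Propagation delay = 19938 / 180000 = 0.1108 s = 110.7667 ms
Processing delay = 2.4 ms
Total one-way latency = 113.1667 ms


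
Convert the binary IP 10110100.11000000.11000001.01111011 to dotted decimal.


10110100 = 180
11000000 = 192
11000001 = 193
01111011 = 123
IP: 180.192.193.123


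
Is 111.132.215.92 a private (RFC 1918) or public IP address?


RFC 1918 private ranges:
  10.0.0.0/8 (10.0.0.0 - 10.255.255.255)
  172.16.0.0/12 (172.16.0.0 - 172.31.255.255)
  192.168.0.0/16 (192.168.0.0 - 192.168.255.255)
Public (not in any RFC 1918 range)


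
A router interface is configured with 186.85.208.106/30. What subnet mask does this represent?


/30 means 30 network bits, 2 host bits
Binary: 11111111111111111111111111111100
Mask: 255.255.255.252


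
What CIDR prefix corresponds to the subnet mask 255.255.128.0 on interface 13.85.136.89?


Binary: 11111111.11111111.10000000.00000000
Count leading 1s
Prefix: /17


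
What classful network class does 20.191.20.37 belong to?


First octet: 20
Binary: 00010100
0xxxxxxx -> Class A (1-126)
Class A, default mask 255.0.0.0 (/8)


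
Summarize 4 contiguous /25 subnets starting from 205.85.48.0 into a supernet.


Original prefix: /25
Number of subnets: 4 = 2^2
New prefix = 25 - 2 = 23
Supernet: 205.85.48.0/23


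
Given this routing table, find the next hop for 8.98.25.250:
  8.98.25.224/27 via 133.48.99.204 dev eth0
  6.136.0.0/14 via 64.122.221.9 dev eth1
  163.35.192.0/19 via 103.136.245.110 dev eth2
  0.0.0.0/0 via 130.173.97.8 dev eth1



Longest prefix match for 8.98.25.250:
  /27 8.98.25.224: MATCH
  /14 6.136.0.0: no
  /19 163.35.192.0: no
  /0 0.0.0.0: MATCH
Selected: next-hop 133.48.99.204 via eth0 (matched /27)


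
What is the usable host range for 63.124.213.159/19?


Network: 63.124.192.0
Broadcast: 63.124.223.255
First usable = network + 1
Last usable = broadcast - 1
Range: 63.124.192.1 to 63.124.223.254


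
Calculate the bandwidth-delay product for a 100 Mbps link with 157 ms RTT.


BDP = bandwidth * RTT
= 100 Mbps * 157 ms
= 100 * 1e6 * 157 / 1000 bits
= 15700000 bits
= 1962500 bytes
= 1916.5039 KB
BDP = 15700000 bits (1962500 bytes)


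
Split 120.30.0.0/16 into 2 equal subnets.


New prefix = 16 + 1 = 17
Each subnet has 32768 addresses
  120.30.0.0/17
  120.30.128.0/17
Subnets: 120.30.0.0/17, 120.30.128.0/17


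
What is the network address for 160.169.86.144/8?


IP:   10100000.10101001.01010110.10010000
Mask: 11111111.00000000.00000000.00000000
AND operation:
Net:  10100000.00000000.00000000.00000000
Network: 160.0.0.0/8


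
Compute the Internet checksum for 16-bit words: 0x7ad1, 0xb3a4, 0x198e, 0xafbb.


Sum all words (with carry folding):
+ 0x7ad1 = 0x7ad1
+ 0xb3a4 = 0x2e76
+ 0x198e = 0x4804
+ 0xafbb = 0xf7bf
One's complement: ~0xf7bf
Checksum = 0x0840


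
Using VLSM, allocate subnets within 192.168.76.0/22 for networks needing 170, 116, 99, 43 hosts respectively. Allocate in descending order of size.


170 hosts -> /24 (254 usable): 192.168.76.0/24
116 hosts -> /25 (126 usable): 192.168.77.0/25
99 hosts -> /25 (126 usable): 192.168.77.128/25
43 hosts -> /26 (62 usable): 192.168.78.0/26
Allocation: 192.168.76.0/24 (170 hosts, 254 usable); 192.168.77.0/25 (116 hosts, 126 usable); 192.168.77.128/25 (99 hosts, 126 usable); 192.168.78.0/26 (43 hosts, 62 usable)


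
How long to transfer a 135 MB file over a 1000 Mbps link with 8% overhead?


Effective throughput = 1000 * (1 - 8/100) = 920 Mbps
File size in Mb = 135 * 8 = 1080 Mb
Time = 1080 / 920
Time = 1.1739 seconds


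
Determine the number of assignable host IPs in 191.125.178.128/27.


Host bits = 32 - 27 = 5
Total addresses = 2^5 = 32
Usable = total - 2 (network and broadcast)
Usable hosts: 30


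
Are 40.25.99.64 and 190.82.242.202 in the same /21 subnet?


Mask: 255.255.248.0
40.25.99.64 AND mask = 40.25.96.0
190.82.242.202 AND mask = 190.82.240.0
No, different subnets (40.25.96.0 vs 190.82.240.0)


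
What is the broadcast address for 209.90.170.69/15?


Network: 209.90.0.0/15
Host bits = 17
Set all host bits to 1:
Broadcast: 209.91.255.255


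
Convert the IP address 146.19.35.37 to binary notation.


146 = 10010010
19 = 00010011
35 = 00100011
37 = 00100101
Binary: 10010010.00010011.00100011.00100101


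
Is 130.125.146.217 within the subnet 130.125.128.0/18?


Subnet network: 130.125.128.0
Test IP AND mask: 130.125.128.0
Yes, 130.125.146.217 is in 130.125.128.0/18


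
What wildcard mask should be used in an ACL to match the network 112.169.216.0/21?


Subnet mask: 255.255.248.0
Wildcard = 255.255.255.255 - subnet mask
255 - 255 = 0
255 - 255 = 0
255 - 248 = 7
255 - 0 = 255
Wildcard: 0.0.7.255


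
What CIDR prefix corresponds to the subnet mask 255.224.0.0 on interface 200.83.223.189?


Binary: 11111111.11100000.00000000.00000000
Count leading 1s
Prefix: /11


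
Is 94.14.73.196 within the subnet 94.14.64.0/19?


Subnet network: 94.14.64.0
Test IP AND mask: 94.14.64.0
Yes, 94.14.73.196 is in 94.14.64.0/19


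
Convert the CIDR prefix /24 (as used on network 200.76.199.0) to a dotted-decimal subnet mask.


/24 means 24 network bits, 8 host bits
Binary: 11111111111111111111111100000000
Mask: 255.255.255.0


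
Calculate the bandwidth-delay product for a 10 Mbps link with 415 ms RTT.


BDP = bandwidth * RTT
= 10 Mbps * 415 ms
= 10 * 1e6 * 415 / 1000 bits
= 4150000 bits
= 518750 bytes
= 506.5918 KB
BDP = 4150000 bits (518750 bytes)


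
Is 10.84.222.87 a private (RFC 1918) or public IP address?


RFC 1918 private ranges:
  10.0.0.0/8 (10.0.0.0 - 10.255.255.255)
  172.16.0.0/12 (172.16.0.0 - 172.31.255.255)
  192.168.0.0/16 (192.168.0.0 - 192.168.255.255)
Private (in 10.0.0.0/8)


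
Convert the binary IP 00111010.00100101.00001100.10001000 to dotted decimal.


00111010 = 58
00100101 = 37
00001100 = 12
10001000 = 136
IP: 58.37.12.136


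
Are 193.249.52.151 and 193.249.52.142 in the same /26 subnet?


Mask: 255.255.255.192
193.249.52.151 AND mask = 193.249.52.128
193.249.52.142 AND mask = 193.249.52.128
Yes, same subnet (193.249.52.128)


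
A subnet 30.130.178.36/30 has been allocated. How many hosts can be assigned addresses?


Host bits = 32 - 30 = 2
Total addresses = 2^2 = 4
Usable = total - 2 (network and broadcast)
Usable hosts: 2


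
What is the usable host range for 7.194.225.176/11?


Network: 7.192.0.0
Broadcast: 7.223.255.255
First usable = network + 1
Last usable = broadcast - 1
Range: 7.192.0.1 to 7.223.255.254


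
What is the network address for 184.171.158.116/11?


IP:   10111000.10101011.10011110.01110100
Mask: 11111111.11100000.00000000.00000000
AND operation:
Net:  10111000.10100000.00000000.00000000
Network: 184.160.0.0/11


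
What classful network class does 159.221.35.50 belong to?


First octet: 159
Binary: 10011111
10xxxxxx -> Class B (128-191)
Class B, default mask 255.255.0.0 (/16)


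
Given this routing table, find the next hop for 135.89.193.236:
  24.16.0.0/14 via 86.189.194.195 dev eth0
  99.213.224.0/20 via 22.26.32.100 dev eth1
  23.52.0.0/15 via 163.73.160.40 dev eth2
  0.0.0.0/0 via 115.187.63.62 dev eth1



Longest prefix match for 135.89.193.236:
  /14 24.16.0.0: no
  /20 99.213.224.0: no
  /15 23.52.0.0: no
  /0 0.0.0.0: MATCH
Selected: next-hop 115.187.63.62 via eth1 (matched /0)


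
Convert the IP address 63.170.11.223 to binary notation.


63 = 00111111
170 = 10101010
11 = 00001011
223 = 11011111
Binary: 00111111.10101010.00001011.11011111


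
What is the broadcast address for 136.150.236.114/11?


Network: 136.128.0.0/11
Host bits = 21
Set all host bits to 1:
Broadcast: 136.159.255.255


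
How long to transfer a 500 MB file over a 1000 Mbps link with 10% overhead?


Effective throughput = 1000 * (1 - 10/100) = 900 Mbps
File size in Mb = 500 * 8 = 4000 Mb
Time = 4000 / 900
Time = 4.4444 seconds


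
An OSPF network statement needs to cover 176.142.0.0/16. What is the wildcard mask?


Subnet mask: 255.255.0.0
Wildcard = 255.255.255.255 - subnet mask
255 - 255 = 0
255 - 255 = 0
255 - 0 = 255
255 - 0 = 255
Wildcard: 0.0.255.255


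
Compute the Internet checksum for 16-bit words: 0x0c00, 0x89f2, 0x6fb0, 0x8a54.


Sum all words (with carry folding):
+ 0x0c00 = 0x0c00
+ 0x89f2 = 0x95f2
+ 0x6fb0 = 0x05a3
+ 0x8a54 = 0x8ff7
One's complement: ~0x8ff7
Checksum = 0x7008


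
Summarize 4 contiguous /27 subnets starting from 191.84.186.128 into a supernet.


Original prefix: /27
Number of subnets: 4 = 2^2
New prefix = 27 - 2 = 25
Supernet: 191.84.186.128/25


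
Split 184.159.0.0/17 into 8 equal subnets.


New prefix = 17 + 3 = 20
Each subnet has 4096 addresses
  184.159.0.0/20
  184.159.16.0/20
  184.159.32.0/20
  184.159.48.0/20
  184.159.64.0/20
  184.159.80.0/20
  184.159.96.0/20
  184.159.112.0/20
Subnets: 184.159.0.0/20, 184.159.16.0/20, 184.159.32.0/20, 184.159.48.0/20, 184.159.64.0/20, 184.159.80.0/20, 184.159.96.0/20, 184.159.112.0/20


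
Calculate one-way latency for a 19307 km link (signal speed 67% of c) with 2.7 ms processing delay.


Speed = 0.67 * 3e5 km/s = 201000 km/s
Propagation delay = 19307 / 201000 = 0.0961 s = 96.0547 ms
Processing delay = 2.7 ms
Total one-way latency = 98.7547 ms


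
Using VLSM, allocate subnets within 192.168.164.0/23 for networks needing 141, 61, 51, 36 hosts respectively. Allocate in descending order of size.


141 hosts -> /24 (254 usable): 192.168.164.0/24
61 hosts -> /26 (62 usable): 192.168.165.0/26
51 hosts -> /26 (62 usable): 192.168.165.64/26
36 hosts -> /26 (62 usable): 192.168.165.128/26
Allocation: 192.168.164.0/24 (141 hosts, 254 usable); 192.168.165.0/26 (61 hosts, 62 usable); 192.168.165.64/26 (51 hosts, 62 usable); 192.168.165.128/26 (36 hosts, 62 usable)


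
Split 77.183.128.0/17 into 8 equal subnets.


New prefix = 17 + 3 = 20
Each subnet has 4096 addresses
  77.183.128.0/20
  77.183.144.0/20
  77.183.160.0/20
  77.183.176.0/20
  77.183.192.0/20
  77.183.208.0/20
  77.183.224.0/20
  77.183.240.0/20
Subnets: 77.183.128.0/20, 77.183.144.0/20, 77.183.160.0/20, 77.183.176.0/20, 77.183.192.0/20, 77.183.208.0/20, 77.183.224.0/20, 77.183.240.0/20


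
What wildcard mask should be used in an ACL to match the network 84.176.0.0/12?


Subnet mask: 255.240.0.0
Wildcard = 255.255.255.255 - subnet mask
255 - 255 = 0
255 - 240 = 15
255 - 0 = 255
255 - 0 = 255
Wildcard: 0.15.255.255


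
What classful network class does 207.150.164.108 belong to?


First octet: 207
Binary: 11001111
110xxxxx -> Class C (192-223)
Class C, default mask 255.255.255.0 (/24)


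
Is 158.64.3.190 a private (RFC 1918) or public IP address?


RFC 1918 private ranges:
  10.0.0.0/8 (10.0.0.0 - 10.255.255.255)
  172.16.0.0/12 (172.16.0.0 - 172.31.255.255)
  192.168.0.0/16 (192.168.0.0 - 192.168.255.255)
Public (not in any RFC 1918 range)


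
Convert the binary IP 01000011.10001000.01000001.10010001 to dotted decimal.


01000011 = 67
10001000 = 136
01000001 = 65
10010001 = 145
IP: 67.136.65.145


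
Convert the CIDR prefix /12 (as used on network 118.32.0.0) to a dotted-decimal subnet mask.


/12 means 12 network bits, 20 host bits
Binary: 11111111111100000000000000000000
Mask: 255.240.0.0


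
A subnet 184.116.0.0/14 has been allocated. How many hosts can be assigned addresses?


Host bits = 32 - 14 = 18
Total addresses = 2^18 = 262144
Usable = total - 2 (network and broadcast)
Usable hosts: 262142


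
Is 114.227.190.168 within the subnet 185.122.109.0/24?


Subnet network: 185.122.109.0
Test IP AND mask: 114.227.190.0
No, 114.227.190.168 is not in 185.122.109.0/24


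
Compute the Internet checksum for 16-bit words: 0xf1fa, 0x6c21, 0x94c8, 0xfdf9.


Sum all words (with carry folding):
+ 0xf1fa = 0xf1fa
+ 0x6c21 = 0x5e1c
+ 0x94c8 = 0xf2e4
+ 0xfdf9 = 0xf0de
One's complement: ~0xf0de
Checksum = 0x0f21


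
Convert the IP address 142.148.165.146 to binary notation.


142 = 10001110
148 = 10010100
165 = 10100101
146 = 10010010
Binary: 10001110.10010100.10100101.10010010


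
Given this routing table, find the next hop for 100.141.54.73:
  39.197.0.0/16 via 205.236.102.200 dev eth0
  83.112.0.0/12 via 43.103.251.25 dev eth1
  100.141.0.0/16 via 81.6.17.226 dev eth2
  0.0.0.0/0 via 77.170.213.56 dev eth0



Longest prefix match for 100.141.54.73:
  /16 39.197.0.0: no
  /12 83.112.0.0: no
  /16 100.141.0.0: MATCH
  /0 0.0.0.0: MATCH
Selected: next-hop 81.6.17.226 via eth2 (matched /16)


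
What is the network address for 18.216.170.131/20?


IP:   00010010.11011000.10101010.10000011
Mask: 11111111.11111111.11110000.00000000
AND operation:
Net:  00010010.11011000.10100000.00000000
Network: 18.216.160.0/20


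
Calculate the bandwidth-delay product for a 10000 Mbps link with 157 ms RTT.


BDP = bandwidth * RTT
= 10000 Mbps * 157 ms
= 10000 * 1e6 * 157 / 1000 bits
= 1570000000 bits
= 196250000 bytes
= 191650.3906 KB
BDP = 1570000000 bits (196250000 bytes)


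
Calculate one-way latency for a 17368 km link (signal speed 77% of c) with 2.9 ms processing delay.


Speed = 0.77 * 3e5 km/s = 231000 km/s
Propagation delay = 17368 / 231000 = 0.0752 s = 75.1861 ms
Processing delay = 2.9 ms
Total one-way latency = 78.0861 ms


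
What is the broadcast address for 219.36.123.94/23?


Network: 219.36.122.0/23
Host bits = 9
Set all host bits to 1:
Broadcast: 219.36.123.255


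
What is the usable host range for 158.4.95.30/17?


Network: 158.4.0.0
Broadcast: 158.4.127.255
First usable = network + 1
Last usable = broadcast - 1
Range: 158.4.0.1 to 158.4.127.254


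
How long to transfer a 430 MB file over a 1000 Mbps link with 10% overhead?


Effective throughput = 1000 * (1 - 10/100) = 900 Mbps
File size in Mb = 430 * 8 = 3440 Mb
Time = 3440 / 900
Time = 3.8222 seconds


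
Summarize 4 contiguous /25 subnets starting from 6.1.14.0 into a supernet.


Original prefix: /25
Number of subnets: 4 = 2^2
New prefix = 25 - 2 = 23
Supernet: 6.1.14.0/23


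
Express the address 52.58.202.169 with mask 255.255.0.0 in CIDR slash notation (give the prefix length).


Binary: 11111111.11111111.00000000.00000000
Count leading 1s
Prefix: /16


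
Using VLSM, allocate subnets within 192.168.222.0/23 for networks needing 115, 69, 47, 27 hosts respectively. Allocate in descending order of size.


115 hosts -> /25 (126 usable): 192.168.222.0/25
69 hosts -> /25 (126 usable): 192.168.222.128/25
47 hosts -> /26 (62 usable): 192.168.223.0/26
27 hosts -> /27 (30 usable): 192.168.223.64/27
Allocation: 192.168.222.0/25 (115 hosts, 126 usable); 192.168.222.128/25 (69 hosts, 126 usable); 192.168.223.0/26 (47 hosts, 62 usable); 192.168.223.64/27 (27 hosts, 30 usable)


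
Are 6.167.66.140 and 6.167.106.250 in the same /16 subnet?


Mask: 255.255.0.0
6.167.66.140 AND mask = 6.167.0.0
6.167.106.250 AND mask = 6.167.0.0
Yes, same subnet (6.167.0.0)


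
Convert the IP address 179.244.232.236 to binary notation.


179 = 10110011
244 = 11110100
232 = 11101000
236 = 11101100
Binary: 10110011.11110100.11101000.11101100


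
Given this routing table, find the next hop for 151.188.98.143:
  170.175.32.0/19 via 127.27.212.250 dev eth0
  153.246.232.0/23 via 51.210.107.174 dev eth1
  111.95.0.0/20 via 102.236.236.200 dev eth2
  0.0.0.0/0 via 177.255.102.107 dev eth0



Longest prefix match for 151.188.98.143:
  /19 170.175.32.0: no
  /23 153.246.232.0: no
  /20 111.95.0.0: no
  /0 0.0.0.0: MATCH
Selected: next-hop 177.255.102.107 via eth0 (matched /0)


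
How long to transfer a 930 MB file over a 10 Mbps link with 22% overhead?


Effective throughput = 10 * (1 - 22/100) = 7.8 Mbps
File size in Mb = 930 * 8 = 7440 Mb
Time = 7440 / 7.8
Time = 953.8462 seconds


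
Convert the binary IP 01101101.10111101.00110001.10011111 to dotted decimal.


01101101 = 109
10111101 = 189
00110001 = 49
10011111 = 159
IP: 109.189.49.159


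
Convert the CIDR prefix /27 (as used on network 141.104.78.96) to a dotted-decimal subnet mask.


/27 means 27 network bits, 5 host bits
Binary: 11111111111111111111111111100000
Mask: 255.255.255.224


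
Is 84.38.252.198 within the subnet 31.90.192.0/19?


Subnet network: 31.90.192.0
Test IP AND mask: 84.38.224.0
No, 84.38.252.198 is not in 31.90.192.0/19


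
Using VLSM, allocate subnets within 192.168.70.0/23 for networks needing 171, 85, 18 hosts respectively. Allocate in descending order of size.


171 hosts -> /24 (254 usable): 192.168.70.0/24
85 hosts -> /25 (126 usable): 192.168.71.0/25
18 hosts -> /27 (30 usable): 192.168.71.128/27
Allocation: 192.168.70.0/24 (171 hosts, 254 usable); 192.168.71.0/25 (85 hosts, 126 usable); 192.168.71.128/27 (18 hosts, 30 usable)


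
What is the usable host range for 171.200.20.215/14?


Network: 171.200.0.0
Broadcast: 171.203.255.255
First usable = network + 1
Last usable = broadcast - 1
Range: 171.200.0.1 to 171.203.255.254


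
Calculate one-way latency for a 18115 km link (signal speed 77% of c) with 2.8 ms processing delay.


Speed = 0.77 * 3e5 km/s = 231000 km/s
Propagation delay = 18115 / 231000 = 0.0784 s = 78.4199 ms
Processing delay = 2.8 ms
Total one-way latency = 81.2199 ms


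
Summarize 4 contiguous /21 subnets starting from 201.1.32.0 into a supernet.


Original prefix: /21
Number of subnets: 4 = 2^2
New prefix = 21 - 2 = 19
Supernet: 201.1.32.0/19


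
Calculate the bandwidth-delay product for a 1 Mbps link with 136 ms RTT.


BDP = bandwidth * RTT
= 1 Mbps * 136 ms
= 1 * 1e6 * 136 / 1000 bits
= 136000 bits
= 17000 bytes
= 16.6016 KB
BDP = 136000 bits (17000 bytes)


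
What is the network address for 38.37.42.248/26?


IP:   00100110.00100101.00101010.11111000
Mask: 11111111.11111111.11111111.11000000
AND operation:
Net:  00100110.00100101.00101010.11000000
Network: 38.37.42.192/26


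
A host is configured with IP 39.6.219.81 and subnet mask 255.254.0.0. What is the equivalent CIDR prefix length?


Binary: 11111111.11111110.00000000.00000000
Count leading 1s
Prefix: /15


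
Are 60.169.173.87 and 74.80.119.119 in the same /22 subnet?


Mask: 255.255.252.0
60.169.173.87 AND mask = 60.169.172.0
74.80.119.119 AND mask = 74.80.116.0
No, different subnets (60.169.172.0 vs 74.80.116.0)


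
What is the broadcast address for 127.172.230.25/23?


Network: 127.172.230.0/23
Host bits = 9
Set all host bits to 1:
Broadcast: 127.172.231.255


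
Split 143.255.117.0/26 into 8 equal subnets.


New prefix = 26 + 3 = 29
Each subnet has 8 addresses
  143.255.117.0/29
  143.255.117.8/29
  143.255.117.16/29
  143.255.117.24/29
  143.255.117.32/29
  143.255.117.40/29
  143.255.117.48/29
  143.255.117.56/29
Subnets: 143.255.117.0/29, 143.255.117.8/29, 143.255.117.16/29, 143.255.117.24/29, 143.255.117.32/29, 143.255.117.40/29, 143.255.117.48/29, 143.255.117.56/29


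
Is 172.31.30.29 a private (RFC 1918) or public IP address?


RFC 1918 private ranges:
  10.0.0.0/8 (10.0.0.0 - 10.255.255.255)
  172.16.0.0/12 (172.16.0.0 - 172.31.255.255)
  192.168.0.0/16 (192.168.0.0 - 192.168.255.255)
Private (in 172.16.0.0/12)


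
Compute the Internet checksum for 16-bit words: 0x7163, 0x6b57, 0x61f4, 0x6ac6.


Sum all words (with carry folding):
+ 0x7163 = 0x7163
+ 0x6b57 = 0xdcba
+ 0x61f4 = 0x3eaf
+ 0x6ac6 = 0xa975
One's complement: ~0xa975
Checksum = 0x568a


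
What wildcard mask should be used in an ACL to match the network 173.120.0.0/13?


Subnet mask: 255.248.0.0
Wildcard = 255.255.255.255 - subnet mask
255 - 255 = 0
255 - 248 = 7
255 - 0 = 255
255 - 0 = 255
Wildcard: 0.7.255.255


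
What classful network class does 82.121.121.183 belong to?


First octet: 82
Binary: 01010010
0xxxxxxx -> Class A (1-126)
Class A, default mask 255.0.0.0 (/8)


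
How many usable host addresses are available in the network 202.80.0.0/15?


Host bits = 32 - 15 = 17
Total addresses = 2^17 = 131072
Usable = total - 2 (network and broadcast)
Usable hosts: 131070


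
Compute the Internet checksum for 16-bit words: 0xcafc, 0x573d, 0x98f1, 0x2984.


Sum all words (with carry folding):
+ 0xcafc = 0xcafc
+ 0x573d = 0x223a
+ 0x98f1 = 0xbb2b
+ 0x2984 = 0xe4af
One's complement: ~0xe4af
Checksum = 0x1b50


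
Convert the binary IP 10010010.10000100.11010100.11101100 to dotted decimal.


10010010 = 146
10000100 = 132
11010100 = 212
11101100 = 236
IP: 146.132.212.236


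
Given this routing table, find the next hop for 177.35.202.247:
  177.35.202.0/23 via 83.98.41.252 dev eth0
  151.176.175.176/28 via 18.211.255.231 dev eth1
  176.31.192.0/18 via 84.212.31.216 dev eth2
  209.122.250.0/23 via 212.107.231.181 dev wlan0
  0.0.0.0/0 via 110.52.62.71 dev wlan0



Longest prefix match for 177.35.202.247:
  /23 177.35.202.0: MATCH
  /28 151.176.175.176: no
  /18 176.31.192.0: no
  /23 209.122.250.0: no
  /0 0.0.0.0: MATCH
Selected: next-hop 83.98.41.252 via eth0 (matched /23)


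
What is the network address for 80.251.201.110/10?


IP:   01010000.11111011.11001001.01101110
Mask: 11111111.11000000.00000000.00000000
AND operation:
Net:  01010000.11000000.00000000.00000000
Network: 80.192.0.0/10


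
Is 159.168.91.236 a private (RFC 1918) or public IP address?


RFC 1918 private ranges:
  10.0.0.0/8 (10.0.0.0 - 10.255.255.255)
  172.16.0.0/12 (172.16.0.0 - 172.31.255.255)
  192.168.0.0/16 (192.168.0.0 - 192.168.255.255)
Public (not in any RFC 1918 range)


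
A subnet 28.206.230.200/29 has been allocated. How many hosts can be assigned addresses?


Host bits = 32 - 29 = 3
Total addresses = 2^3 = 8
Usable = total - 2 (network and broadcast)
Usable hosts: 6


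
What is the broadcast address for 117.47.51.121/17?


Network: 117.47.0.0/17
Host bits = 15
Set all host bits to 1:
Broadcast: 117.47.127.255


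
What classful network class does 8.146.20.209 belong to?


First octet: 8
Binary: 00001000
0xxxxxxx -> Class A (1-126)
Class A, default mask 255.0.0.0 (/8)


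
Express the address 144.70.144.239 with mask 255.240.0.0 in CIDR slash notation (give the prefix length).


Binary: 11111111.11110000.00000000.00000000
Count leading 1s
Prefix: /12


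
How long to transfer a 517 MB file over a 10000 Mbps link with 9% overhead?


Effective throughput = 10000 * (1 - 9/100) = 9100 Mbps
File size in Mb = 517 * 8 = 4136 Mb
Time = 4136 / 9100
Time = 0.4545 seconds


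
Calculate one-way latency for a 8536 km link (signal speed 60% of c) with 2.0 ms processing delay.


Speed = 0.6 * 3e5 km/s = 180000 km/s
Propagation delay = 8536 / 180000 = 0.0474 s = 47.4222 ms
Processing delay = 2.0 ms
Total one-way latency = 49.4222 ms


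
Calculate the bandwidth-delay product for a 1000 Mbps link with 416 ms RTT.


BDP = bandwidth * RTT
= 1000 Mbps * 416 ms
= 1000 * 1e6 * 416 / 1000 bits
= 416000000 bits
= 52000000 bytes
= 50781.25 KB
BDP = 416000000 bits (52000000 bytes)
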